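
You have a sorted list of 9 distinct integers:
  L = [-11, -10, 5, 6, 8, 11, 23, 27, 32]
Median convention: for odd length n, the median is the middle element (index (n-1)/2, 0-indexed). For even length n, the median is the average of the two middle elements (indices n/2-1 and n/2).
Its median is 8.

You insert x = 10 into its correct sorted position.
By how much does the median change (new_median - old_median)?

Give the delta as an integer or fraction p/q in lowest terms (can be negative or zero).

Answer: 1

Derivation:
Old median = 8
After inserting x = 10: new sorted = [-11, -10, 5, 6, 8, 10, 11, 23, 27, 32]
New median = 9
Delta = 9 - 8 = 1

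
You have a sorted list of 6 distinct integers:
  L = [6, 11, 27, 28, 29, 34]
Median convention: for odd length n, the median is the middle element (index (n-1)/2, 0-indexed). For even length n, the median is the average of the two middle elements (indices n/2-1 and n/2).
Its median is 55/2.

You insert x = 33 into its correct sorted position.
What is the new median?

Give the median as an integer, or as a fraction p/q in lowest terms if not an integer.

Old list (sorted, length 6): [6, 11, 27, 28, 29, 34]
Old median = 55/2
Insert x = 33
Old length even (6). Middle pair: indices 2,3 = 27,28.
New length odd (7). New median = single middle element.
x = 33: 5 elements are < x, 1 elements are > x.
New sorted list: [6, 11, 27, 28, 29, 33, 34]
New median = 28

Answer: 28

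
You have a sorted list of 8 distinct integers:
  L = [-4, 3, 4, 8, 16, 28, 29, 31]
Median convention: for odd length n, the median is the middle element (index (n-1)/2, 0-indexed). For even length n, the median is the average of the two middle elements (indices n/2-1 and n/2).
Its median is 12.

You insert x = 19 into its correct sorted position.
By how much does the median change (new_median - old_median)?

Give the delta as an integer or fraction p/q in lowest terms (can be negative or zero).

Answer: 4

Derivation:
Old median = 12
After inserting x = 19: new sorted = [-4, 3, 4, 8, 16, 19, 28, 29, 31]
New median = 16
Delta = 16 - 12 = 4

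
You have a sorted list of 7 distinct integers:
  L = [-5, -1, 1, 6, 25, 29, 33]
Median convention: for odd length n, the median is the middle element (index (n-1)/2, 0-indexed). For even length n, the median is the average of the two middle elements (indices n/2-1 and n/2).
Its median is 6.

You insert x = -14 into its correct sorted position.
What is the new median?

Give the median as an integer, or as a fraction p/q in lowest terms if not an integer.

Old list (sorted, length 7): [-5, -1, 1, 6, 25, 29, 33]
Old median = 6
Insert x = -14
Old length odd (7). Middle was index 3 = 6.
New length even (8). New median = avg of two middle elements.
x = -14: 0 elements are < x, 7 elements are > x.
New sorted list: [-14, -5, -1, 1, 6, 25, 29, 33]
New median = 7/2

Answer: 7/2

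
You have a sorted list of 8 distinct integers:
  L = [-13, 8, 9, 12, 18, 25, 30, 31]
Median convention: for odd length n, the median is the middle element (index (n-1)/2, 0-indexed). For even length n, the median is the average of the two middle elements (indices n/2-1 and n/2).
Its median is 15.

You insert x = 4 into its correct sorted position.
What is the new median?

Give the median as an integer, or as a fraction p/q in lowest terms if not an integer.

Answer: 12

Derivation:
Old list (sorted, length 8): [-13, 8, 9, 12, 18, 25, 30, 31]
Old median = 15
Insert x = 4
Old length even (8). Middle pair: indices 3,4 = 12,18.
New length odd (9). New median = single middle element.
x = 4: 1 elements are < x, 7 elements are > x.
New sorted list: [-13, 4, 8, 9, 12, 18, 25, 30, 31]
New median = 12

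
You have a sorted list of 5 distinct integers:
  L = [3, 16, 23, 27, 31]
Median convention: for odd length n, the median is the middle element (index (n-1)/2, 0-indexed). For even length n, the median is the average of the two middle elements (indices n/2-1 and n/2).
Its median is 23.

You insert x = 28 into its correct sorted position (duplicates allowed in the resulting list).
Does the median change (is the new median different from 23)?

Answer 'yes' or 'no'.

Old median = 23
Insert x = 28
New median = 25
Changed? yes

Answer: yes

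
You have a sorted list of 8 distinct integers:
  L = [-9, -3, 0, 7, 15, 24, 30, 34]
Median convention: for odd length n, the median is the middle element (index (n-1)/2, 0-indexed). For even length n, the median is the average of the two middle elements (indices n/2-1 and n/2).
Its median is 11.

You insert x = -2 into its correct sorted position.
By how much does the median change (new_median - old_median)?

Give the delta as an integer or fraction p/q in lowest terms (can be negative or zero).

Old median = 11
After inserting x = -2: new sorted = [-9, -3, -2, 0, 7, 15, 24, 30, 34]
New median = 7
Delta = 7 - 11 = -4

Answer: -4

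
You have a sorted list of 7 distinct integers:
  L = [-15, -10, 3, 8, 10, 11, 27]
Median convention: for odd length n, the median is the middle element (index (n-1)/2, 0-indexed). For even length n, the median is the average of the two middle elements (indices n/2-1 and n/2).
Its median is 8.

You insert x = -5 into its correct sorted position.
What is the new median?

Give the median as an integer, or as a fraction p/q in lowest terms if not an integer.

Answer: 11/2

Derivation:
Old list (sorted, length 7): [-15, -10, 3, 8, 10, 11, 27]
Old median = 8
Insert x = -5
Old length odd (7). Middle was index 3 = 8.
New length even (8). New median = avg of two middle elements.
x = -5: 2 elements are < x, 5 elements are > x.
New sorted list: [-15, -10, -5, 3, 8, 10, 11, 27]
New median = 11/2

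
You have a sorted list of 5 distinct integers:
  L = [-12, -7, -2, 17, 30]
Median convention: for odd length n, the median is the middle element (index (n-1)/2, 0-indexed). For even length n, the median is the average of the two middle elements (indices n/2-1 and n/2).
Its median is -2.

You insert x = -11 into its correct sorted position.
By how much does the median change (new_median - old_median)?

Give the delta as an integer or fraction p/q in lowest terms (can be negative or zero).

Old median = -2
After inserting x = -11: new sorted = [-12, -11, -7, -2, 17, 30]
New median = -9/2
Delta = -9/2 - -2 = -5/2

Answer: -5/2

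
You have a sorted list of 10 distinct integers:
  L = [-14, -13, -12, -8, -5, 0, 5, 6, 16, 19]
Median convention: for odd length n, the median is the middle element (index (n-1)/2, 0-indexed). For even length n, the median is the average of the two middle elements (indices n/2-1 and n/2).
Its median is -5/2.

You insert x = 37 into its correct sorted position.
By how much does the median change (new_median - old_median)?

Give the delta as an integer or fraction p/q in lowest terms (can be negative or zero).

Old median = -5/2
After inserting x = 37: new sorted = [-14, -13, -12, -8, -5, 0, 5, 6, 16, 19, 37]
New median = 0
Delta = 0 - -5/2 = 5/2

Answer: 5/2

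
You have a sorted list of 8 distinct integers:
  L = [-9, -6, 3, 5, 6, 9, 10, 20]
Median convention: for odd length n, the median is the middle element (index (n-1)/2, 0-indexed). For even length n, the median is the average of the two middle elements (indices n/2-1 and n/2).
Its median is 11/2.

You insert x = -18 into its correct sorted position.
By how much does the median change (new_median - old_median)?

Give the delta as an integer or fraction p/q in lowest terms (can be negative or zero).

Old median = 11/2
After inserting x = -18: new sorted = [-18, -9, -6, 3, 5, 6, 9, 10, 20]
New median = 5
Delta = 5 - 11/2 = -1/2

Answer: -1/2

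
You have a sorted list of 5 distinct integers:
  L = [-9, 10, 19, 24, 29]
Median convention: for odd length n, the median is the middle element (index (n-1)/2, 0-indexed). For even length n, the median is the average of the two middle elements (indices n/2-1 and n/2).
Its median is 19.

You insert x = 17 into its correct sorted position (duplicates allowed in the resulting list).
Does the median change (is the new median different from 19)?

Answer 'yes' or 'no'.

Old median = 19
Insert x = 17
New median = 18
Changed? yes

Answer: yes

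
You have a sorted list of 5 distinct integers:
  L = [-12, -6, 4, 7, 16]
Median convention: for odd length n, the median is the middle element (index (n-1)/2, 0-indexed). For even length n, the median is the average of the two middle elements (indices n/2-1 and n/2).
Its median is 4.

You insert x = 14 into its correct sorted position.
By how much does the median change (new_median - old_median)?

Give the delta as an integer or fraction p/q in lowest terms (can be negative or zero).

Answer: 3/2

Derivation:
Old median = 4
After inserting x = 14: new sorted = [-12, -6, 4, 7, 14, 16]
New median = 11/2
Delta = 11/2 - 4 = 3/2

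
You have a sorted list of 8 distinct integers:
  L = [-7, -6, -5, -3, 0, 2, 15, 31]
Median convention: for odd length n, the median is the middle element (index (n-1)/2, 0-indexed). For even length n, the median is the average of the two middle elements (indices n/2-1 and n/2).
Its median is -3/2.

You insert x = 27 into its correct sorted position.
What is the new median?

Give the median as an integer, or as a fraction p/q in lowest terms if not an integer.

Old list (sorted, length 8): [-7, -6, -5, -3, 0, 2, 15, 31]
Old median = -3/2
Insert x = 27
Old length even (8). Middle pair: indices 3,4 = -3,0.
New length odd (9). New median = single middle element.
x = 27: 7 elements are < x, 1 elements are > x.
New sorted list: [-7, -6, -5, -3, 0, 2, 15, 27, 31]
New median = 0

Answer: 0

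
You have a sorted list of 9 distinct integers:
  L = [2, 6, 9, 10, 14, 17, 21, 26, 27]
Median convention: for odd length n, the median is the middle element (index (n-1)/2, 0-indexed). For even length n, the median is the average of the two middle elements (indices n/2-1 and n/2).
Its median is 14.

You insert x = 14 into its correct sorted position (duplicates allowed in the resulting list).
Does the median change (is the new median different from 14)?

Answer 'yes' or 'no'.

Answer: no

Derivation:
Old median = 14
Insert x = 14
New median = 14
Changed? no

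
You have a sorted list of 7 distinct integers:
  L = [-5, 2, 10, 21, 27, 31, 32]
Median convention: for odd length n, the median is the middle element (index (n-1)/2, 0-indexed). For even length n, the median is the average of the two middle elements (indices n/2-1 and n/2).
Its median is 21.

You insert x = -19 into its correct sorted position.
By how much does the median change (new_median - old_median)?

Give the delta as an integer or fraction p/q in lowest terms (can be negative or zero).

Old median = 21
After inserting x = -19: new sorted = [-19, -5, 2, 10, 21, 27, 31, 32]
New median = 31/2
Delta = 31/2 - 21 = -11/2

Answer: -11/2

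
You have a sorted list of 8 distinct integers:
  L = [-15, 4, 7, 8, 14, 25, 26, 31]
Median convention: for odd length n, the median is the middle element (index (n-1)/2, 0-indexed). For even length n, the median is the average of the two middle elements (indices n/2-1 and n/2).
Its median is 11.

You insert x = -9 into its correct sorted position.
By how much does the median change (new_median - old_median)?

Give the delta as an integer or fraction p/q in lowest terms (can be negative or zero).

Answer: -3

Derivation:
Old median = 11
After inserting x = -9: new sorted = [-15, -9, 4, 7, 8, 14, 25, 26, 31]
New median = 8
Delta = 8 - 11 = -3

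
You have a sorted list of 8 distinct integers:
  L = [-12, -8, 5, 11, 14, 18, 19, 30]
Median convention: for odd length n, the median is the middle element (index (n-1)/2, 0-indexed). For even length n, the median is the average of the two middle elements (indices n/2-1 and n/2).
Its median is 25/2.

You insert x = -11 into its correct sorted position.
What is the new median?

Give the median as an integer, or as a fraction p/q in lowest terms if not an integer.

Old list (sorted, length 8): [-12, -8, 5, 11, 14, 18, 19, 30]
Old median = 25/2
Insert x = -11
Old length even (8). Middle pair: indices 3,4 = 11,14.
New length odd (9). New median = single middle element.
x = -11: 1 elements are < x, 7 elements are > x.
New sorted list: [-12, -11, -8, 5, 11, 14, 18, 19, 30]
New median = 11

Answer: 11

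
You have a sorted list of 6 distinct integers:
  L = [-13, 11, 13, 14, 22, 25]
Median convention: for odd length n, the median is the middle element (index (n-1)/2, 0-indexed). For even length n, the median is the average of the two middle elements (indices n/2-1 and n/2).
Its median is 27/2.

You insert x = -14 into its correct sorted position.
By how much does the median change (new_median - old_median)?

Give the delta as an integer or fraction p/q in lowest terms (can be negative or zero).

Old median = 27/2
After inserting x = -14: new sorted = [-14, -13, 11, 13, 14, 22, 25]
New median = 13
Delta = 13 - 27/2 = -1/2

Answer: -1/2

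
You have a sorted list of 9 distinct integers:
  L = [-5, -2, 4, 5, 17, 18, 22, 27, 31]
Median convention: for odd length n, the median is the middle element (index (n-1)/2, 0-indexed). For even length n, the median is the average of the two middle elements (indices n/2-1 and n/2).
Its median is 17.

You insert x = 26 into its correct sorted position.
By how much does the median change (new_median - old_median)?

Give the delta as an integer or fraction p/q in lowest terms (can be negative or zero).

Answer: 1/2

Derivation:
Old median = 17
After inserting x = 26: new sorted = [-5, -2, 4, 5, 17, 18, 22, 26, 27, 31]
New median = 35/2
Delta = 35/2 - 17 = 1/2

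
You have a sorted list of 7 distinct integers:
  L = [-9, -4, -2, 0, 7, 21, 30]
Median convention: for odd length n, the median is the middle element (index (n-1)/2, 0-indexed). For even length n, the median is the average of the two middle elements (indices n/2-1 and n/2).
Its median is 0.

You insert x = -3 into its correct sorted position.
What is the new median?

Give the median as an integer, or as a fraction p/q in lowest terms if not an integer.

Answer: -1

Derivation:
Old list (sorted, length 7): [-9, -4, -2, 0, 7, 21, 30]
Old median = 0
Insert x = -3
Old length odd (7). Middle was index 3 = 0.
New length even (8). New median = avg of two middle elements.
x = -3: 2 elements are < x, 5 elements are > x.
New sorted list: [-9, -4, -3, -2, 0, 7, 21, 30]
New median = -1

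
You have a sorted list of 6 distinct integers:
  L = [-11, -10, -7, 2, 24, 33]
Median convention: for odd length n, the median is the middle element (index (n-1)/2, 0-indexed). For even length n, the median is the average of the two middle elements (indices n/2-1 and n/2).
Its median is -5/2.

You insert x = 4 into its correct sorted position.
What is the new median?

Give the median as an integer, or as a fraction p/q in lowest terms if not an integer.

Answer: 2

Derivation:
Old list (sorted, length 6): [-11, -10, -7, 2, 24, 33]
Old median = -5/2
Insert x = 4
Old length even (6). Middle pair: indices 2,3 = -7,2.
New length odd (7). New median = single middle element.
x = 4: 4 elements are < x, 2 elements are > x.
New sorted list: [-11, -10, -7, 2, 4, 24, 33]
New median = 2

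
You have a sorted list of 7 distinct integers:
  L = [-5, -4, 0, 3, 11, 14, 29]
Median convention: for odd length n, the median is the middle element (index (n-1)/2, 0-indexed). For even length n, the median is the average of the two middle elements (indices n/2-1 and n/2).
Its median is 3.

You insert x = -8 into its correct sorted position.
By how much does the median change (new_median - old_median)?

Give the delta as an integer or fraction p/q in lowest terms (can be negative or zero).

Old median = 3
After inserting x = -8: new sorted = [-8, -5, -4, 0, 3, 11, 14, 29]
New median = 3/2
Delta = 3/2 - 3 = -3/2

Answer: -3/2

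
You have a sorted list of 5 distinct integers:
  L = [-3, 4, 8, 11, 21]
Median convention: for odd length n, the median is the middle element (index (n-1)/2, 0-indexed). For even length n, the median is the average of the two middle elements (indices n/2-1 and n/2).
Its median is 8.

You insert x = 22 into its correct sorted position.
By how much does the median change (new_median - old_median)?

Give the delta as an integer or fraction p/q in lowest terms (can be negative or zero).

Old median = 8
After inserting x = 22: new sorted = [-3, 4, 8, 11, 21, 22]
New median = 19/2
Delta = 19/2 - 8 = 3/2

Answer: 3/2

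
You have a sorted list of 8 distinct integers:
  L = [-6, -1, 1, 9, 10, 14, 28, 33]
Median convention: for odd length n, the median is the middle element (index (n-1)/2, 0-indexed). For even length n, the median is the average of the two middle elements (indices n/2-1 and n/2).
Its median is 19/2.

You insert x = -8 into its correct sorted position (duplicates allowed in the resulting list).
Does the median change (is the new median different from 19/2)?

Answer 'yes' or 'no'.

Answer: yes

Derivation:
Old median = 19/2
Insert x = -8
New median = 9
Changed? yes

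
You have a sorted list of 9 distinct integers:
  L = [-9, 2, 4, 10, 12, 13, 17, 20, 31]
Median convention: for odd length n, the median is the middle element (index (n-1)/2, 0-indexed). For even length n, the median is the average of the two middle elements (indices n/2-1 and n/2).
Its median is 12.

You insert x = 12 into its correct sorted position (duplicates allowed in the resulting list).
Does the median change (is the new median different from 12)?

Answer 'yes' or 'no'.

Old median = 12
Insert x = 12
New median = 12
Changed? no

Answer: no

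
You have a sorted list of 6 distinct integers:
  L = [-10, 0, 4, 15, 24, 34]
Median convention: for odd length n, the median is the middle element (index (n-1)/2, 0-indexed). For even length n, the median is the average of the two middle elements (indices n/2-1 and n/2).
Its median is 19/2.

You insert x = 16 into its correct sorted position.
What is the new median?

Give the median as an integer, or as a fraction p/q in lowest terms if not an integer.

Old list (sorted, length 6): [-10, 0, 4, 15, 24, 34]
Old median = 19/2
Insert x = 16
Old length even (6). Middle pair: indices 2,3 = 4,15.
New length odd (7). New median = single middle element.
x = 16: 4 elements are < x, 2 elements are > x.
New sorted list: [-10, 0, 4, 15, 16, 24, 34]
New median = 15

Answer: 15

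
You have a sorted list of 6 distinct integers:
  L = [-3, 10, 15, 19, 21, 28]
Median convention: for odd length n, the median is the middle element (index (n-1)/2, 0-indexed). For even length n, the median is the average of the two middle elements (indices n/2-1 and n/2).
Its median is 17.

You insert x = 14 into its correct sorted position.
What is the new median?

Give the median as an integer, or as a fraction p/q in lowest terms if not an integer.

Answer: 15

Derivation:
Old list (sorted, length 6): [-3, 10, 15, 19, 21, 28]
Old median = 17
Insert x = 14
Old length even (6). Middle pair: indices 2,3 = 15,19.
New length odd (7). New median = single middle element.
x = 14: 2 elements are < x, 4 elements are > x.
New sorted list: [-3, 10, 14, 15, 19, 21, 28]
New median = 15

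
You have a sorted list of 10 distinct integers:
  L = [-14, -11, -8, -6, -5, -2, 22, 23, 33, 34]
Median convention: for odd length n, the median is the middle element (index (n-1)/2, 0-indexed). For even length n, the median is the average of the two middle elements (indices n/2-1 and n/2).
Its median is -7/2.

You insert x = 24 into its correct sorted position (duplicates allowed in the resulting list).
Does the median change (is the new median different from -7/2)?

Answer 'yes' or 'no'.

Old median = -7/2
Insert x = 24
New median = -2
Changed? yes

Answer: yes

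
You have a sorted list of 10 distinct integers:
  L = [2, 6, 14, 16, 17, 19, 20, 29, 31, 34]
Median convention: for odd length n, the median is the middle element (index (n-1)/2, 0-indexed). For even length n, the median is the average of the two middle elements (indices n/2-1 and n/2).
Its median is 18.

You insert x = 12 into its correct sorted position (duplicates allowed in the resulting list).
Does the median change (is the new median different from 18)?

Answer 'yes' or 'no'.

Old median = 18
Insert x = 12
New median = 17
Changed? yes

Answer: yes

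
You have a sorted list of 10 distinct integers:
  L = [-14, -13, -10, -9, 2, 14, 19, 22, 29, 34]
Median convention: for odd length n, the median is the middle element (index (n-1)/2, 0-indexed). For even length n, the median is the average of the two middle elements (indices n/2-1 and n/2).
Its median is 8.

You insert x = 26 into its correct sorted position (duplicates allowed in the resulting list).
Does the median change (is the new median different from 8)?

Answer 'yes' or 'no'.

Answer: yes

Derivation:
Old median = 8
Insert x = 26
New median = 14
Changed? yes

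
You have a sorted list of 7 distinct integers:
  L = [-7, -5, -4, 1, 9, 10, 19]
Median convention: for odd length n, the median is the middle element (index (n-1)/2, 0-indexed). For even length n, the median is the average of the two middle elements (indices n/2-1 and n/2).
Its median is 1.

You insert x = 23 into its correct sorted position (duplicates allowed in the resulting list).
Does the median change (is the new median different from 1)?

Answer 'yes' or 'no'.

Answer: yes

Derivation:
Old median = 1
Insert x = 23
New median = 5
Changed? yes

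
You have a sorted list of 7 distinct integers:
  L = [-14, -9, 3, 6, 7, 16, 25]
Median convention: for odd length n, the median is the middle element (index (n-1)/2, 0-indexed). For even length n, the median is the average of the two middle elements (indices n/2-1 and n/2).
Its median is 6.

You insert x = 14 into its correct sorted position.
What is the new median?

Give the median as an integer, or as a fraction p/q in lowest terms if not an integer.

Old list (sorted, length 7): [-14, -9, 3, 6, 7, 16, 25]
Old median = 6
Insert x = 14
Old length odd (7). Middle was index 3 = 6.
New length even (8). New median = avg of two middle elements.
x = 14: 5 elements are < x, 2 elements are > x.
New sorted list: [-14, -9, 3, 6, 7, 14, 16, 25]
New median = 13/2

Answer: 13/2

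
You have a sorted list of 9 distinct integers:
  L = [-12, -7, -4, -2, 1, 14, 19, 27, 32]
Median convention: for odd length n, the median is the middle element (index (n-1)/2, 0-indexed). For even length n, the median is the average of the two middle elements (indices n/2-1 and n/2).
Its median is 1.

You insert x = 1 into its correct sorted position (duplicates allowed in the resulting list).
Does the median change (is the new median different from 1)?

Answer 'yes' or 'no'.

Answer: no

Derivation:
Old median = 1
Insert x = 1
New median = 1
Changed? no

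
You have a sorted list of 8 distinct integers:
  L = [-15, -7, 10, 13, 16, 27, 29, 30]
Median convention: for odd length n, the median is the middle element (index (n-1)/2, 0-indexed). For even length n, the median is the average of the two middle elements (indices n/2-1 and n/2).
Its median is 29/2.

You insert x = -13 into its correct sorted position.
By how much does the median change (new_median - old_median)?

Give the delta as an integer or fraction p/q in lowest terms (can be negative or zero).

Old median = 29/2
After inserting x = -13: new sorted = [-15, -13, -7, 10, 13, 16, 27, 29, 30]
New median = 13
Delta = 13 - 29/2 = -3/2

Answer: -3/2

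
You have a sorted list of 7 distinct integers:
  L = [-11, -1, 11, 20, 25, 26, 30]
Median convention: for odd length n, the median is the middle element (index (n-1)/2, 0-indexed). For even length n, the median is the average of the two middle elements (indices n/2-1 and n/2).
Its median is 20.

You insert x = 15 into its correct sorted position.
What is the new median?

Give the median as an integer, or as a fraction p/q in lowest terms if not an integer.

Old list (sorted, length 7): [-11, -1, 11, 20, 25, 26, 30]
Old median = 20
Insert x = 15
Old length odd (7). Middle was index 3 = 20.
New length even (8). New median = avg of two middle elements.
x = 15: 3 elements are < x, 4 elements are > x.
New sorted list: [-11, -1, 11, 15, 20, 25, 26, 30]
New median = 35/2

Answer: 35/2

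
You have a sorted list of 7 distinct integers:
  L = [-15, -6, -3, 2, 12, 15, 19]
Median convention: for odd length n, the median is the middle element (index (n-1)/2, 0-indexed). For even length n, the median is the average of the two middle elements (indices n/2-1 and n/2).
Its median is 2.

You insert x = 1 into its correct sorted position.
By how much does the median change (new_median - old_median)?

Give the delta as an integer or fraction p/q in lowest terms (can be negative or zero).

Answer: -1/2

Derivation:
Old median = 2
After inserting x = 1: new sorted = [-15, -6, -3, 1, 2, 12, 15, 19]
New median = 3/2
Delta = 3/2 - 2 = -1/2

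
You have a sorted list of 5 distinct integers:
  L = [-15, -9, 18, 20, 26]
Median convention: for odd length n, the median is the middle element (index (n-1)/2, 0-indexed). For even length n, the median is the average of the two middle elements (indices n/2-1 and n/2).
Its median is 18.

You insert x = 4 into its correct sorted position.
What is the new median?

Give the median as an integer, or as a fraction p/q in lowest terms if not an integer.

Answer: 11

Derivation:
Old list (sorted, length 5): [-15, -9, 18, 20, 26]
Old median = 18
Insert x = 4
Old length odd (5). Middle was index 2 = 18.
New length even (6). New median = avg of two middle elements.
x = 4: 2 elements are < x, 3 elements are > x.
New sorted list: [-15, -9, 4, 18, 20, 26]
New median = 11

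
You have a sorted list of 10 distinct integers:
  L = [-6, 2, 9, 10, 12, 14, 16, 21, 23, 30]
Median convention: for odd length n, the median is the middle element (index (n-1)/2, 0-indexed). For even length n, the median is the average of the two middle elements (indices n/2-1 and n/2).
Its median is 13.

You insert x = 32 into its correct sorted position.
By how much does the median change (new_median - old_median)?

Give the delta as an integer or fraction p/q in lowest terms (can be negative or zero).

Old median = 13
After inserting x = 32: new sorted = [-6, 2, 9, 10, 12, 14, 16, 21, 23, 30, 32]
New median = 14
Delta = 14 - 13 = 1

Answer: 1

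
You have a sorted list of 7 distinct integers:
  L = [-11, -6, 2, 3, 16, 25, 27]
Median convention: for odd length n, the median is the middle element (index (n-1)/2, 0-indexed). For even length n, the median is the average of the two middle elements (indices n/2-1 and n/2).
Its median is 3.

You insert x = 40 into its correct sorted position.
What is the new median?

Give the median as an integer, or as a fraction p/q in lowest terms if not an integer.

Answer: 19/2

Derivation:
Old list (sorted, length 7): [-11, -6, 2, 3, 16, 25, 27]
Old median = 3
Insert x = 40
Old length odd (7). Middle was index 3 = 3.
New length even (8). New median = avg of two middle elements.
x = 40: 7 elements are < x, 0 elements are > x.
New sorted list: [-11, -6, 2, 3, 16, 25, 27, 40]
New median = 19/2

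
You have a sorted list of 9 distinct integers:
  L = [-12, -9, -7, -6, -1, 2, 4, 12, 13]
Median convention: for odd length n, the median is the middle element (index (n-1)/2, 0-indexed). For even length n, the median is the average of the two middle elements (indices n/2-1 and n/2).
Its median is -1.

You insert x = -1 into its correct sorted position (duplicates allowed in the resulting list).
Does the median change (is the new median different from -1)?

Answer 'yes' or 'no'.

Answer: no

Derivation:
Old median = -1
Insert x = -1
New median = -1
Changed? no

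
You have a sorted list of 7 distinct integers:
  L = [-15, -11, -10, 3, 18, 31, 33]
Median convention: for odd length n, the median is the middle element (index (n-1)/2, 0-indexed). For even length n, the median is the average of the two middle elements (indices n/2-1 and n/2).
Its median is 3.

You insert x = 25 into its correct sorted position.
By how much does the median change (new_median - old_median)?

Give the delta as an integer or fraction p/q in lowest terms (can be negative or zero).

Answer: 15/2

Derivation:
Old median = 3
After inserting x = 25: new sorted = [-15, -11, -10, 3, 18, 25, 31, 33]
New median = 21/2
Delta = 21/2 - 3 = 15/2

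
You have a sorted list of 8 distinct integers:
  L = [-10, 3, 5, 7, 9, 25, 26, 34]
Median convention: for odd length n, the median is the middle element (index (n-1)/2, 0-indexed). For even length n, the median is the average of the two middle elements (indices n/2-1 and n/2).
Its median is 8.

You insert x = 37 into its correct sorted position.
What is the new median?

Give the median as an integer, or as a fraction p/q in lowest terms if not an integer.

Answer: 9

Derivation:
Old list (sorted, length 8): [-10, 3, 5, 7, 9, 25, 26, 34]
Old median = 8
Insert x = 37
Old length even (8). Middle pair: indices 3,4 = 7,9.
New length odd (9). New median = single middle element.
x = 37: 8 elements are < x, 0 elements are > x.
New sorted list: [-10, 3, 5, 7, 9, 25, 26, 34, 37]
New median = 9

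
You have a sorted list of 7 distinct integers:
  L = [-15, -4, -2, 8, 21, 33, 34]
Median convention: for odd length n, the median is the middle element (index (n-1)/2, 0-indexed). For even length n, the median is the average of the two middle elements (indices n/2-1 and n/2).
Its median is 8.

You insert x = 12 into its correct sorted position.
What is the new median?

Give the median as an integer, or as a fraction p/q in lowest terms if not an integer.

Old list (sorted, length 7): [-15, -4, -2, 8, 21, 33, 34]
Old median = 8
Insert x = 12
Old length odd (7). Middle was index 3 = 8.
New length even (8). New median = avg of two middle elements.
x = 12: 4 elements are < x, 3 elements are > x.
New sorted list: [-15, -4, -2, 8, 12, 21, 33, 34]
New median = 10

Answer: 10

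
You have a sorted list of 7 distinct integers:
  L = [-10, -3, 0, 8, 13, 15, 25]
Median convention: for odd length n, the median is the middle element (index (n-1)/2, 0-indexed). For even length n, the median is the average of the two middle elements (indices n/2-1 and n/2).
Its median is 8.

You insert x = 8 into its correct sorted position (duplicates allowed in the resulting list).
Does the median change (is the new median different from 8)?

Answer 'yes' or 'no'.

Old median = 8
Insert x = 8
New median = 8
Changed? no

Answer: no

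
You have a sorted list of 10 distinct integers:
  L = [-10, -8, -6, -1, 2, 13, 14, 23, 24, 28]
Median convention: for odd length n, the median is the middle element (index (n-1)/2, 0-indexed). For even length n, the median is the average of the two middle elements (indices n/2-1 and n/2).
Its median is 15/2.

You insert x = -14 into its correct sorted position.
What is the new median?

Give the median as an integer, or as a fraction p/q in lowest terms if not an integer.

Answer: 2

Derivation:
Old list (sorted, length 10): [-10, -8, -6, -1, 2, 13, 14, 23, 24, 28]
Old median = 15/2
Insert x = -14
Old length even (10). Middle pair: indices 4,5 = 2,13.
New length odd (11). New median = single middle element.
x = -14: 0 elements are < x, 10 elements are > x.
New sorted list: [-14, -10, -8, -6, -1, 2, 13, 14, 23, 24, 28]
New median = 2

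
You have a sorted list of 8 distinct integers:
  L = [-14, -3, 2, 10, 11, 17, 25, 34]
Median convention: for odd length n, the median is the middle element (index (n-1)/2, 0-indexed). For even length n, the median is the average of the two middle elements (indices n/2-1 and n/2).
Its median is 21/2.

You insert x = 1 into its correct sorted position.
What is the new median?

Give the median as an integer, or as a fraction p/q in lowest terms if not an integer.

Answer: 10

Derivation:
Old list (sorted, length 8): [-14, -3, 2, 10, 11, 17, 25, 34]
Old median = 21/2
Insert x = 1
Old length even (8). Middle pair: indices 3,4 = 10,11.
New length odd (9). New median = single middle element.
x = 1: 2 elements are < x, 6 elements are > x.
New sorted list: [-14, -3, 1, 2, 10, 11, 17, 25, 34]
New median = 10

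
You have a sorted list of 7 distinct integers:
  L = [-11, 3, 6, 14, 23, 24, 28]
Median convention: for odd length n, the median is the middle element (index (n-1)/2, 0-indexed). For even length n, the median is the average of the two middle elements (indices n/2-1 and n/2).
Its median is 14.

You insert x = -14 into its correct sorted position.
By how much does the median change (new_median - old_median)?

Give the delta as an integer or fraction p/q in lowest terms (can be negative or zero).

Old median = 14
After inserting x = -14: new sorted = [-14, -11, 3, 6, 14, 23, 24, 28]
New median = 10
Delta = 10 - 14 = -4

Answer: -4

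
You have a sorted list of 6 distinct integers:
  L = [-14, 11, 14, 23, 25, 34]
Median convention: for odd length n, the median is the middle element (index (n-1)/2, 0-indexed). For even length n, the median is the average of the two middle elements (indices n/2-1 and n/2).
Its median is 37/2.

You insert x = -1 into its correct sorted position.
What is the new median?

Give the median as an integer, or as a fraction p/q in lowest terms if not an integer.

Answer: 14

Derivation:
Old list (sorted, length 6): [-14, 11, 14, 23, 25, 34]
Old median = 37/2
Insert x = -1
Old length even (6). Middle pair: indices 2,3 = 14,23.
New length odd (7). New median = single middle element.
x = -1: 1 elements are < x, 5 elements are > x.
New sorted list: [-14, -1, 11, 14, 23, 25, 34]
New median = 14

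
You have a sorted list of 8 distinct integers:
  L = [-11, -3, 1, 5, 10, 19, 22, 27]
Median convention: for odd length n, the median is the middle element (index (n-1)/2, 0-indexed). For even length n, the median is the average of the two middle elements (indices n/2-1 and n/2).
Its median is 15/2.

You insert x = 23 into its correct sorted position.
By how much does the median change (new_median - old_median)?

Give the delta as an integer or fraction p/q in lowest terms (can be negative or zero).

Answer: 5/2

Derivation:
Old median = 15/2
After inserting x = 23: new sorted = [-11, -3, 1, 5, 10, 19, 22, 23, 27]
New median = 10
Delta = 10 - 15/2 = 5/2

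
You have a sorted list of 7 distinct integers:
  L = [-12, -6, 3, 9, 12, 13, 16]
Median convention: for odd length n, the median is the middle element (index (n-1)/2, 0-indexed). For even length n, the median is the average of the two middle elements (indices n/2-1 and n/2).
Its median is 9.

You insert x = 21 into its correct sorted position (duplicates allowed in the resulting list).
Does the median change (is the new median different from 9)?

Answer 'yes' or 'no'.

Answer: yes

Derivation:
Old median = 9
Insert x = 21
New median = 21/2
Changed? yes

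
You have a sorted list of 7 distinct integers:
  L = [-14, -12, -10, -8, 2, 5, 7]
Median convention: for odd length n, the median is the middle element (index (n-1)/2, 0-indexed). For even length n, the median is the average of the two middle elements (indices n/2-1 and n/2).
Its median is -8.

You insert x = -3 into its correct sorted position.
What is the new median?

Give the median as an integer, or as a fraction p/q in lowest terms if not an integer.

Old list (sorted, length 7): [-14, -12, -10, -8, 2, 5, 7]
Old median = -8
Insert x = -3
Old length odd (7). Middle was index 3 = -8.
New length even (8). New median = avg of two middle elements.
x = -3: 4 elements are < x, 3 elements are > x.
New sorted list: [-14, -12, -10, -8, -3, 2, 5, 7]
New median = -11/2

Answer: -11/2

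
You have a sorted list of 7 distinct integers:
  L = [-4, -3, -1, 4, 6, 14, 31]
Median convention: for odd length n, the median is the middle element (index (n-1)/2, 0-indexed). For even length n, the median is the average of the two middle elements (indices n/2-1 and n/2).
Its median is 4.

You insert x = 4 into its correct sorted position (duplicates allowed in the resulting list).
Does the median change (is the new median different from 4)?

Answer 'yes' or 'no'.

Old median = 4
Insert x = 4
New median = 4
Changed? no

Answer: no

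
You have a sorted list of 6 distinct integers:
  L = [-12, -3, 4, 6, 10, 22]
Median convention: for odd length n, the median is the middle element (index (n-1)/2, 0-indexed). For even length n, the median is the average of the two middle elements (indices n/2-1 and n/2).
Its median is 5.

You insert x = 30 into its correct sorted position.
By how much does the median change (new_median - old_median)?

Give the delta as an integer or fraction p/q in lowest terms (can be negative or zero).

Old median = 5
After inserting x = 30: new sorted = [-12, -3, 4, 6, 10, 22, 30]
New median = 6
Delta = 6 - 5 = 1

Answer: 1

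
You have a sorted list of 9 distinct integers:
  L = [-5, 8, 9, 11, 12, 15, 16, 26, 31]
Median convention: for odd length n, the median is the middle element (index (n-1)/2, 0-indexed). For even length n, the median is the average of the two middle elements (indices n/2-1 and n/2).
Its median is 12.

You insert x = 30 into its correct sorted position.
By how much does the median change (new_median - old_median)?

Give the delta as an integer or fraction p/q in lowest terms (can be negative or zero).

Answer: 3/2

Derivation:
Old median = 12
After inserting x = 30: new sorted = [-5, 8, 9, 11, 12, 15, 16, 26, 30, 31]
New median = 27/2
Delta = 27/2 - 12 = 3/2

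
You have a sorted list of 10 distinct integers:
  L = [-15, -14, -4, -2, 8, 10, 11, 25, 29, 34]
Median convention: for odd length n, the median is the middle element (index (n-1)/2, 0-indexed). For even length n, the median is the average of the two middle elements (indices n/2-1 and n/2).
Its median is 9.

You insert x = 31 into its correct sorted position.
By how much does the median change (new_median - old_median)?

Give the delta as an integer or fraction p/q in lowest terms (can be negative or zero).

Answer: 1

Derivation:
Old median = 9
After inserting x = 31: new sorted = [-15, -14, -4, -2, 8, 10, 11, 25, 29, 31, 34]
New median = 10
Delta = 10 - 9 = 1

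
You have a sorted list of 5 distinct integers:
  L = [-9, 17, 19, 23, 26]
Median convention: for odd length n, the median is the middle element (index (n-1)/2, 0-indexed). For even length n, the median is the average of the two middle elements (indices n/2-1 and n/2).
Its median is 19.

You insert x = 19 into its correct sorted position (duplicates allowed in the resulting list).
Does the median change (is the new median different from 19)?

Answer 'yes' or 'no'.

Answer: no

Derivation:
Old median = 19
Insert x = 19
New median = 19
Changed? no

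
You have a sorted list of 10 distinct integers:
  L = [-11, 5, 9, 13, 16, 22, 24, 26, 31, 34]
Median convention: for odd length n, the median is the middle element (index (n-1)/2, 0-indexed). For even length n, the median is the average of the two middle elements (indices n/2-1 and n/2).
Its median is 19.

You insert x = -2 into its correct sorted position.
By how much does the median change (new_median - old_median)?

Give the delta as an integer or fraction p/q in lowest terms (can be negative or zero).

Answer: -3

Derivation:
Old median = 19
After inserting x = -2: new sorted = [-11, -2, 5, 9, 13, 16, 22, 24, 26, 31, 34]
New median = 16
Delta = 16 - 19 = -3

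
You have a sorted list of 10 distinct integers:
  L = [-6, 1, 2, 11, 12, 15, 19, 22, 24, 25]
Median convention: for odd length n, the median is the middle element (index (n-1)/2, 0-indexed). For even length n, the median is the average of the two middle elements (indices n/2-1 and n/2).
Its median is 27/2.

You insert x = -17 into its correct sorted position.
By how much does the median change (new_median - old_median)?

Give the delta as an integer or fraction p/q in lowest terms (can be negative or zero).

Answer: -3/2

Derivation:
Old median = 27/2
After inserting x = -17: new sorted = [-17, -6, 1, 2, 11, 12, 15, 19, 22, 24, 25]
New median = 12
Delta = 12 - 27/2 = -3/2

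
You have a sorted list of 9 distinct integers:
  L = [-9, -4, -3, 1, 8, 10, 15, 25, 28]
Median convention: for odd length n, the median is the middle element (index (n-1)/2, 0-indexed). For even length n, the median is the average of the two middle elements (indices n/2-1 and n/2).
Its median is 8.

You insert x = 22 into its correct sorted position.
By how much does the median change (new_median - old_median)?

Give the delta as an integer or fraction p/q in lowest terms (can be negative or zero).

Old median = 8
After inserting x = 22: new sorted = [-9, -4, -3, 1, 8, 10, 15, 22, 25, 28]
New median = 9
Delta = 9 - 8 = 1

Answer: 1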